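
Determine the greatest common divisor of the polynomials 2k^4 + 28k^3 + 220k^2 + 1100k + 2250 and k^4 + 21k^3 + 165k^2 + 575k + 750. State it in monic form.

k^2 + 10k + 25

Euclidean algorithm in ℚ[k]:
  2k^4 + 28k^3 + 220k^2 + 1100k + 2250 = (2)(k^4 + 21k^3 + 165k^2 + 575k + 750) + (−14k^3 − 110k^2 − 50k + 750)
  k^4 + 21k^3 + 165k^2 + 575k + 750 = (−(1/14)k − 46/49)(−14k^3 − 110k^2 − 50k + 750) + ((2850/49)k^2 + (28500/49)k + 71250/49)
  −14k^3 − 110k^2 − 50k + 750 = (−(343/1425)k + 49/95)((2850/49)k^2 + (28500/49)k + 71250/49) + (0)
Last nonzero remainder: (2850/49)k^2 + (28500/49)k + 71250/49. Dividing through by 2850/49 gives the monic gcd k^2 + 10k + 25.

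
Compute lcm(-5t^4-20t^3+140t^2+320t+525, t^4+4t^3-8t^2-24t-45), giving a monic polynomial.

t^6+6t^5-35t^4-180t^3+187t^2+750t+1575

Euclidean algorithm in ℚ[t]:
  -5t^4-20t^3+140t^2+320t+525 = (-5)(t^4+4t^3-8t^2-24t-45) + (100t^2+200t+300)
  t^4+4t^3-8t^2-24t-45 = ((1/100)t^2+(1/50)t-3/20)(100t^2+200t+300) + (0)
Last nonzero remainder: 100t^2+200t+300. Dividing through by 100 gives the monic gcd t^2+2t+3.
Then lcm(f, g) = f·g / gcd(f, g); expanding and making the result monic gives the answer.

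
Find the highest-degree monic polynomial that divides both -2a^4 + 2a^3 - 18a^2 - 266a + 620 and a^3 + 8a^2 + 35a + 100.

By polynomial division,
  -2a^4 + 2a^3 - 18a^2 - 266a + 620 = (-2a + 18)(a^3 + 8a^2 + 35a + 100) + (-92a^2 - 696a - 1180)
  a^3 + 8a^2 + 35a + 100 = (-(1/92)a - 5/1058)(-92a^2 - 696a - 1180) + ((9990/529)a + 49950/529)
  -92a^2 - 696a - 1180 = (-(24334/4995)a - 62422/4995)((9990/529)a + 49950/529) + (0)
Last nonzero remainder: (9990/529)a + 49950/529. Dividing through by 9990/529 gives the monic gcd a + 5.

a + 5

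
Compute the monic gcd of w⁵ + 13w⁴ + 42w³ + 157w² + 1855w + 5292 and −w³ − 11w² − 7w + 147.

Euclidean algorithm in ℚ[w]:
  w⁵ + 13w⁴ + 42w³ + 157w² + 1855w + 5292 = (−w² − 2w − 13)(−w³ − 11w² − 7w + 147) + (147w² + 2058w + 7203)
  −w³ − 11w² − 7w + 147 = (−(1/147)w + 1/49)(147w² + 2058w + 7203) + (0)
Last nonzero remainder: 147w² + 2058w + 7203. Dividing through by 147 gives the monic gcd w² + 14w + 49.

w² + 14w + 49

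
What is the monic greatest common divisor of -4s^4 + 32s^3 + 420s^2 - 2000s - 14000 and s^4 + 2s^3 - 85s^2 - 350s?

s^3 + 2s^2 - 85s - 350

Repeated division with remainder:
  -4s^4 + 32s^3 + 420s^2 - 2000s - 14000 = (-4)(s^4 + 2s^3 - 85s^2 - 350s) + (40s^3 + 80s^2 - 3400s - 14000)
  s^4 + 2s^3 - 85s^2 - 350s = ((1/40)s)(40s^3 + 80s^2 - 3400s - 14000) + (0)
Last nonzero remainder: 40s^3 + 80s^2 - 3400s - 14000. Dividing through by 40 gives the monic gcd s^3 + 2s^2 - 85s - 350.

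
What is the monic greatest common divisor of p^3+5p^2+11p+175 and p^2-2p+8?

Repeated division with remainder:
  p^3+5p^2+11p+175 = (p+7)(p^2-2p+8) + (17p+119)
  p^2-2p+8 = ((1/17)p-9/17)(17p+119) + (71)
  17p+119 = ((17/71)p+119/71)(71) + (0)
The last nonzero remainder is the constant 71, so the polynomials are coprime and gcd = 1.

1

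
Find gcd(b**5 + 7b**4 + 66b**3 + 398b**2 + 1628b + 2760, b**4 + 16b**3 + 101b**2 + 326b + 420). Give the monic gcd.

b**3 + 9b**2 + 38b + 60

By polynomial division,
  b**5 + 7b**4 + 66b**3 + 398b**2 + 1628b + 2760 = (b - 9)(b**4 + 16b**3 + 101b**2 + 326b + 420) + (109b**3 + 981b**2 + 4142b + 6540)
  b**4 + 16b**3 + 101b**2 + 326b + 420 = ((1/109)b + 7/109)(109b**3 + 981b**2 + 4142b + 6540) + (0)
Last nonzero remainder: 109b**3 + 981b**2 + 4142b + 6540. Dividing through by 109 gives the monic gcd b**3 + 9b**2 + 38b + 60.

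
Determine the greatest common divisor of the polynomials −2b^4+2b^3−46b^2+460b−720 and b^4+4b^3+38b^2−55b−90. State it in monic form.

By polynomial division,
  −2b^4+2b^3−46b^2+460b−720 = (−2)(b^4+4b^3+38b^2−55b−90) + (10b^3+30b^2+350b−900)
  b^4+4b^3+38b^2−55b−90 = ((1/10)b+1/10)(10b^3+30b^2+350b−900) + (0)
Last nonzero remainder: 10b^3+30b^2+350b−900. Dividing through by 10 gives the monic gcd b^3+3b^2+35b−90.

b^3+3b^2+35b−90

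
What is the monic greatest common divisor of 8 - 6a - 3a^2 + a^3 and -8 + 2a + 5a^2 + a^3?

-2 + a + a^2

Euclidean algorithm in ℚ[a]:
  a^3 - 3a^2 - 6a + 8 = (a^3 + 5a^2 + 2a - 8) + (-8a^2 - 8a + 16)
  a^3 + 5a^2 + 2a - 8 = (-(1/8)a - 1/2)(-8a^2 - 8a + 16) + (0)
Last nonzero remainder: -8a^2 - 8a + 16. Dividing through by -8 gives the monic gcd a^2 + a - 2.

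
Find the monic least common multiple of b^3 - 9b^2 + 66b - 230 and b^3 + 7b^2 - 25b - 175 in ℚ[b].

Apply the Euclidean algorithm:
  b^3 - 9b^2 + 66b - 230 = (b^3 + 7b^2 - 25b - 175) + (-16b^2 + 91b - 55)
  b^3 + 7b^2 - 25b - 175 = (-(1/16)b - 203/256)(-16b^2 + 91b - 55) + ((11193/256)b - 55965/256)
  -16b^2 + 91b - 55 = (-(4096/11193)b + 2816/11193)((11193/256)b - 55965/256) + (0)
Last nonzero remainder: (11193/256)b - 55965/256. Dividing through by 11193/256 gives the monic gcd b - 5.
Then lcm(f, g) = f·g / gcd(f, g); expanding and making the result monic gives the answer.

b^5 + 3b^4 - 7b^3 + 247b^2 - 450b - 8050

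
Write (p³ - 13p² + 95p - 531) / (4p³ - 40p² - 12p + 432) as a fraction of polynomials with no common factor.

Repeated division with remainder:
  p³ - 13p² + 95p - 531 = (1/4)(4p³ - 40p² - 12p + 432) + (-3p² + 98p - 639)
  4p³ - 40p² - 12p + 432 = (-(4/3)p - 272/9)(-3p² + 98p - 639) + ((18880/9)p - 18880)
  -3p² + 98p - 639 = (-(27/18880)p + 639/18880)((18880/9)p - 18880) + (0)
Last nonzero remainder: (18880/9)p - 18880. Dividing through by 18880/9 gives the monic gcd p - 9.
Cancel p - 9 from numerator and denominator to get the reduced form.

(p² - 4p + 59)/(4p² - 4p - 48)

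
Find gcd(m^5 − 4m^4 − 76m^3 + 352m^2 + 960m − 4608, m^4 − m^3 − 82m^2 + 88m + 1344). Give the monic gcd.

Repeated division with remainder:
  m^5 − 4m^4 − 76m^3 + 352m^2 + 960m − 4608 = (m − 3)(m^4 − m^3 − 82m^2 + 88m + 1344) + (3m^3 + 18m^2 − 120m − 576)
  m^4 − m^3 − 82m^2 + 88m + 1344 = ((1/3)m − 7/3)(3m^3 + 18m^2 − 120m − 576) + (0)
Last nonzero remainder: 3m^3 + 18m^2 − 120m − 576. Dividing through by 3 gives the monic gcd m^3 + 6m^2 − 40m − 192.

m^3 + 6m^2 − 40m − 192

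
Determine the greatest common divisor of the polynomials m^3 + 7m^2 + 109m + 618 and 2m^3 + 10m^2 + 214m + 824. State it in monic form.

m^2 + m + 103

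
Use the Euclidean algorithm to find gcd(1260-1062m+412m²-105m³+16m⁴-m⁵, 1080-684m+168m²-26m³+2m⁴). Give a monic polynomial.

Apply the Euclidean algorithm:
  -m⁵+16m⁴-105m³+412m²-1062m+1260 = (-(1/2)m+3/2)(2m⁴-26m³+168m²-684m+1080) + (18m³-182m²+504m-360)
  2m⁴-26m³+168m²-684m+1080 = ((1/9)m-26/81)(18m³-182m²+504m-360) + ((4340/81)m²-(4340/9)m+8680/9)
  18m³-182m²+504m-360 = ((729/2170)m-81/217)((4340/81)m²-(4340/9)m+8680/9) + (0)
Last nonzero remainder: (4340/81)m²-(4340/9)m+8680/9. Dividing through by 4340/81 gives the monic gcd m²-9m+18.

18-9m+m²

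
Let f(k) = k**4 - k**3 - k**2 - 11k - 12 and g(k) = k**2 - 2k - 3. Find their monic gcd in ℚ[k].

By polynomial division,
  k**4 - k**3 - k**2 - 11k - 12 = (k**2 + k + 4)(k**2 - 2k - 3) + (0)
The last nonzero remainder k**2 - 2k - 3 is already monic.

k**2 - 2k - 3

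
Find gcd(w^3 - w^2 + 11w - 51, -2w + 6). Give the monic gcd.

w - 3

Repeated division with remainder:
  w^3 - w^2 + 11w - 51 = (-(1/2)w^2 - w - 17/2)(-2w + 6) + (0)
Last nonzero remainder: -2w + 6. Dividing through by -2 gives the monic gcd w - 3.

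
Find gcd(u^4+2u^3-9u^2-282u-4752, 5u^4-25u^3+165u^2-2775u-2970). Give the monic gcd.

Repeated division with remainder:
  u^4+2u^3-9u^2-282u-4752 = (1/5)(5u^4-25u^3+165u^2-2775u-2970) + (7u^3-42u^2+273u-4158)
  5u^4-25u^3+165u^2-2775u-2970 = ((5/7)u+5/7)(7u^3-42u^2+273u-4158) + (0)
Last nonzero remainder: 7u^3-42u^2+273u-4158. Dividing through by 7 gives the monic gcd u^3-6u^2+39u-594.

u^3-6u^2+39u-594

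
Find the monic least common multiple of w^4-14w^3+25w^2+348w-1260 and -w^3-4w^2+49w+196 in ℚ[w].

w^6-3w^5-101w^4+231w^3+3268w^2-4116w-35280

Euclidean algorithm in ℚ[w]:
  w^4-14w^3+25w^2+348w-1260 = (-w+18)(-w^3-4w^2+49w+196) + (146w^2-338w-4788)
  -w^3-4w^2+49w+196 = (-(1/146)w-461/10658)(146w^2-338w-4788) + ((8450/5329)w-59150/5329)
  146w^2-338w-4788 = ((389017/4225)w+1822518/4225)((8450/5329)w-59150/5329) + (0)
Last nonzero remainder: (8450/5329)w-59150/5329. Dividing through by 8450/5329 gives the monic gcd w-7.
Then lcm(f, g) = f·g / gcd(f, g); expanding and making the result monic gives the answer.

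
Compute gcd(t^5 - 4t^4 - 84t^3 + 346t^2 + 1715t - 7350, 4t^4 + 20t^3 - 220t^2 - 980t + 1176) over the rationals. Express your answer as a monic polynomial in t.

Apply the Euclidean algorithm:
  t^5 - 4t^4 - 84t^3 + 346t^2 + 1715t - 7350 = ((1/4)t - 9/4)(4t^4 + 20t^3 - 220t^2 - 980t + 1176) + (16t^3 + 96t^2 - 784t - 4704)
  4t^4 + 20t^3 - 220t^2 - 980t + 1176 = ((1/4)t - 1/4)(16t^3 + 96t^2 - 784t - 4704) + (0)
Last nonzero remainder: 16t^3 + 96t^2 - 784t - 4704. Dividing through by 16 gives the monic gcd t^3 + 6t^2 - 49t - 294.

t^3 + 6t^2 - 49t - 294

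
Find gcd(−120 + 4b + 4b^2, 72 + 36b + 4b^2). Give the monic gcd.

Apply the Euclidean algorithm:
  4b^2 + 4b − 120 = (4b^2 + 36b + 72) + (−32b − 192)
  4b^2 + 36b + 72 = (−(1/8)b − 3/8)(−32b − 192) + (0)
Last nonzero remainder: −32b − 192. Dividing through by −32 gives the monic gcd b + 6.

6 + b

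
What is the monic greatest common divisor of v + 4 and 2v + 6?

1

By polynomial division,
  v + 4 = (1/2)(2v + 6) + (1)
  2v + 6 = (2v + 6)(1) + (0)
The last nonzero remainder is the constant 1, so the polynomials are coprime and gcd = 1.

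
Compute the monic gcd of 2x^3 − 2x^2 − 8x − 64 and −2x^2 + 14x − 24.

x − 4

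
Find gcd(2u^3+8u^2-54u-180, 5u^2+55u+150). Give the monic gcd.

Repeated division with remainder:
  2u^3+8u^2-54u-180 = ((2/5)u-14/5)(5u^2+55u+150) + (40u+240)
  5u^2+55u+150 = ((1/8)u+5/8)(40u+240) + (0)
Last nonzero remainder: 40u+240. Dividing through by 40 gives the monic gcd u+6.

u+6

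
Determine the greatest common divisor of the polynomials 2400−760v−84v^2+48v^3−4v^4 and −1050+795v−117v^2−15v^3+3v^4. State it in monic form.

By polynomial division,
  −4v^4+48v^3−84v^2−760v+2400 = (−4/3)(3v^4−15v^3−117v^2+795v−1050) + (28v^3−240v^2+300v+1000)
  3v^4−15v^3−117v^2+795v−1050 = ((3/28)v+75/196)(28v^3−240v^2+300v+1000) + (−(2808/49)v^2+(28080/49)v−70200/49)
  28v^3−240v^2+300v+1000 = (−(343/702)v−245/351)(−(2808/49)v^2+(28080/49)v−70200/49) + (0)
Last nonzero remainder: −(2808/49)v^2+(28080/49)v−70200/49. Dividing through by −2808/49 gives the monic gcd v^2−10v+25.

25−10v+v^2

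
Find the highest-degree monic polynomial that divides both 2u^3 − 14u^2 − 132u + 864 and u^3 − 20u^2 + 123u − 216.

u − 9

Apply the Euclidean algorithm:
  2u^3 − 14u^2 − 132u + 864 = (2)(u^3 − 20u^2 + 123u − 216) + (26u^2 − 378u + 1296)
  u^3 − 20u^2 + 123u − 216 = ((1/26)u − 71/338)(26u^2 − 378u + 1296) + (−(1056/169)u + 9504/169)
  26u^2 − 378u + 1296 = (−(2197/528)u + 507/22)(−(1056/169)u + 9504/169) + (0)
Last nonzero remainder: −(1056/169)u + 9504/169. Dividing through by −1056/169 gives the monic gcd u − 9.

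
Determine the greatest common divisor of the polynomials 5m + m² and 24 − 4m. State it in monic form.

1

Apply the Euclidean algorithm:
  m² + 5m = (−(1/4)m − 11/4)(−4m + 24) + (66)
  −4m + 24 = (−(2/33)m + 4/11)(66) + (0)
The last nonzero remainder is the constant 66, so the polynomials are coprime and gcd = 1.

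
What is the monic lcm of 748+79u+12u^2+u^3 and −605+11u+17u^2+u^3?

−41140+143u+562u^2+96u^3+18u^4+u^5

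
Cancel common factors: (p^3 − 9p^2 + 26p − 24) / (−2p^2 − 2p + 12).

(−p^2 + 7p − 12)/(2p + 6)

By polynomial division,
  p^3 − 9p^2 + 26p − 24 = (−(1/2)p + 5)(−2p^2 − 2p + 12) + (42p − 84)
  −2p^2 − 2p + 12 = (−(1/21)p − 1/7)(42p − 84) + (0)
Last nonzero remainder: 42p − 84. Dividing through by 42 gives the monic gcd p − 2.
Cancel p − 2 from numerator and denominator to get the reduced form.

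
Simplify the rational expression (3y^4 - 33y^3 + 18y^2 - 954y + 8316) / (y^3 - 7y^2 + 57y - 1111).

(3y^3 + 18y - 756)/(y^2 + 4y + 101)

Euclidean algorithm in ℚ[y]:
  3y^4 - 33y^3 + 18y^2 - 954y + 8316 = (3y - 12)(y^3 - 7y^2 + 57y - 1111) + (-237y^2 + 3063y - 5016)
  y^3 - 7y^2 + 57y - 1111 = (-(1/237)y - 156/6241)(-237y^2 + 3063y - 5016) + ((701477/6241)y - 7716247/6241)
  -237y^2 + 3063y - 5016 = (-(1479117/701477)y + 2845896/701477)((701477/6241)y - 7716247/6241) + (0)
Last nonzero remainder: (701477/6241)y - 7716247/6241. Dividing through by 701477/6241 gives the monic gcd y - 11.
Cancel y - 11 from numerator and denominator to get the reduced form.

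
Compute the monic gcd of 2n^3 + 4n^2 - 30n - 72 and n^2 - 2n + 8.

1

Euclidean algorithm in ℚ[n]:
  2n^3 + 4n^2 - 30n - 72 = (2n + 8)(n^2 - 2n + 8) + (-30n - 136)
  n^2 - 2n + 8 = (-(1/30)n + 49/225)(-30n - 136) + (8464/225)
  -30n - 136 = (-(3375/4232)n - 3825/1058)(8464/225) + (0)
The last nonzero remainder is the constant 8464/225, so the polynomials are coprime and gcd = 1.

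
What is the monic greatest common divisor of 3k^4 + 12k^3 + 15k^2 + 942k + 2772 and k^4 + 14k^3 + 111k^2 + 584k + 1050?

k^2 + 10k + 21

Apply the Euclidean algorithm:
  3k^4 + 12k^3 + 15k^2 + 942k + 2772 = (3)(k^4 + 14k^3 + 111k^2 + 584k + 1050) + (-30k^3 - 318k^2 - 810k - 378)
  k^4 + 14k^3 + 111k^2 + 584k + 1050 = (-(1/30)k - 17/150)(-30k^3 - 318k^2 - 810k - 378) + ((1199/25)k^2 + (2398/5)k + 25179/25)
  -30k^3 - 318k^2 - 810k - 378 = (-(750/1199)k - 450/1199)((1199/25)k^2 + (2398/5)k + 25179/25) + (0)
Last nonzero remainder: (1199/25)k^2 + (2398/5)k + 25179/25. Dividing through by 1199/25 gives the monic gcd k^2 + 10k + 21.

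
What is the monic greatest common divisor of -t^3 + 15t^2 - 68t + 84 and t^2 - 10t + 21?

t - 7

By polynomial division,
  -t^3 + 15t^2 - 68t + 84 = (-t + 5)(t^2 - 10t + 21) + (3t - 21)
  t^2 - 10t + 21 = ((1/3)t - 1)(3t - 21) + (0)
Last nonzero remainder: 3t - 21. Dividing through by 3 gives the monic gcd t - 7.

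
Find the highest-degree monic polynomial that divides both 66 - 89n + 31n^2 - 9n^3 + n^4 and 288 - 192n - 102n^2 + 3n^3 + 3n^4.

Apply the Euclidean algorithm:
  n^4 - 9n^3 + 31n^2 - 89n + 66 = (1/3)(3n^4 + 3n^3 - 102n^2 - 192n + 288) + (-10n^3 + 65n^2 - 25n - 30)
  3n^4 + 3n^3 - 102n^2 - 192n + 288 = (-(3/10)n - 9/4)(-10n^3 + 65n^2 - 25n - 30) + ((147/4)n^2 - (1029/4)n + 441/2)
  -10n^3 + 65n^2 - 25n - 30 = (-(40/147)n - 20/147)((147/4)n^2 - (1029/4)n + 441/2) + (0)
Last nonzero remainder: (147/4)n^2 - (1029/4)n + 441/2. Dividing through by 147/4 gives the monic gcd n^2 - 7n + 6.

6 - 7n + n^2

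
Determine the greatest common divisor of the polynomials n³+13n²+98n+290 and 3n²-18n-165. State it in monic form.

n+5

By polynomial division,
  n³+13n²+98n+290 = ((1/3)n+19/3)(3n²-18n-165) + (267n+1335)
  3n²-18n-165 = ((1/89)n-11/89)(267n+1335) + (0)
Last nonzero remainder: 267n+1335. Dividing through by 267 gives the monic gcd n+5.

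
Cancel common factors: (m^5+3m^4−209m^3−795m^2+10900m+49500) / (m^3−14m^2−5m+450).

(m^3+8m^2−119m−990)/(m−9)

Repeated division with remainder:
  m^5+3m^4−209m^3−795m^2+10900m+49500 = (m^2+17m+34)(m^3−14m^2−5m+450) + (−684m^2+3420m+34200)
  m^3−14m^2−5m+450 = (−(1/684)m+1/76)(−684m^2+3420m+34200) + (0)
Last nonzero remainder: −684m^2+3420m+34200. Dividing through by −684 gives the monic gcd m^2−5m−50.
Cancel m^2−5m−50 from numerator and denominator to get the reduced form.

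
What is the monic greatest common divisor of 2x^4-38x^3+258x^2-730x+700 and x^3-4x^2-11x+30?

Repeated division with remainder:
  2x^4-38x^3+258x^2-730x+700 = (2x-30)(x^3-4x^2-11x+30) + (160x^2-1120x+1600)
  x^3-4x^2-11x+30 = ((1/160)x+3/160)(160x^2-1120x+1600) + (0)
Last nonzero remainder: 160x^2-1120x+1600. Dividing through by 160 gives the monic gcd x^2-7x+10.

x^2-7x+10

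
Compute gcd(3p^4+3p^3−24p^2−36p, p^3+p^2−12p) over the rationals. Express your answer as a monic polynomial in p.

By polynomial division,
  3p^4+3p^3−24p^2−36p = (3p)(p^3+p^2−12p) + (12p^2−36p)
  p^3+p^2−12p = ((1/12)p+1/3)(12p^2−36p) + (0)
Last nonzero remainder: 12p^2−36p. Dividing through by 12 gives the monic gcd p^2−3p.

p^2−3p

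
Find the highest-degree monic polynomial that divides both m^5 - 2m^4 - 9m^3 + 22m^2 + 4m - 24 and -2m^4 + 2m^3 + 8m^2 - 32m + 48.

m^2 + m - 6

Euclidean algorithm in ℚ[m]:
  m^5 - 2m^4 - 9m^3 + 22m^2 + 4m - 24 = (-(1/2)m + 1/2)(-2m^4 + 2m^3 + 8m^2 - 32m + 48) + (-6m^3 + 2m^2 + 44m - 48)
  -2m^4 + 2m^3 + 8m^2 - 32m + 48 = ((1/3)m - 2/9)(-6m^3 + 2m^2 + 44m - 48) + (-(56/9)m^2 - (56/9)m + 112/3)
  -6m^3 + 2m^2 + 44m - 48 = ((27/28)m - 9/7)(-(56/9)m^2 - (56/9)m + 112/3) + (0)
Last nonzero remainder: -(56/9)m^2 - (56/9)m + 112/3. Dividing through by -56/9 gives the monic gcd m^2 + m - 6.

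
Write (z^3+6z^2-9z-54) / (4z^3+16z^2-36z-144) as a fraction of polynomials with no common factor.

(z+6)/(4z+16)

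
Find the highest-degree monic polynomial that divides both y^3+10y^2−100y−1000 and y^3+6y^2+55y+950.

y+10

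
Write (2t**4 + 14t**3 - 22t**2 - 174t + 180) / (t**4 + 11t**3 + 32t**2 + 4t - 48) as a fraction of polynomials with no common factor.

(2t**2 + 4t - 30)/(t**2 + 6t + 8)

By polynomial division,
  2t**4 + 14t**3 - 22t**2 - 174t + 180 = (2)(t**4 + 11t**3 + 32t**2 + 4t - 48) + (-8t**3 - 86t**2 - 182t + 276)
  t**4 + 11t**3 + 32t**2 + 4t - 48 = (-(1/8)t - 1/32)(-8t**3 - 86t**2 - 182t + 276) + ((105/16)t**2 + (525/16)t - 315/8)
  -8t**3 - 86t**2 - 182t + 276 = (-(128/105)t - 736/105)((105/16)t**2 + (525/16)t - 315/8) + (0)
Last nonzero remainder: (105/16)t**2 + (525/16)t - 315/8. Dividing through by 105/16 gives the monic gcd t**2 + 5t - 6.
Cancel t**2 + 5t - 6 from numerator and denominator to get the reduced form.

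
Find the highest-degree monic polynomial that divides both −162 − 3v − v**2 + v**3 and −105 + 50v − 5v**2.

1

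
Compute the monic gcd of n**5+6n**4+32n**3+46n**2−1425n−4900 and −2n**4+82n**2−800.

n**3+4n**2−25n−100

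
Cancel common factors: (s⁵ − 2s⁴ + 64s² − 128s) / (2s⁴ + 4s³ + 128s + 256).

(s² − 2s)/(2s + 4)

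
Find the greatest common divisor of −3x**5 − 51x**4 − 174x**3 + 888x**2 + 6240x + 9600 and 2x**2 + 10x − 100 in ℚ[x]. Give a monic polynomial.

Apply the Euclidean algorithm:
  −3x**5 − 51x**4 − 174x**3 + 888x**2 + 6240x + 9600 = (−(3/2)x**3 − 18x**2 − 72x − 96)(2x**2 + 10x − 100) + (0)
Last nonzero remainder: 2x**2 + 10x − 100. Dividing through by 2 gives the monic gcd x**2 + 5x − 50.

x**2 + 5x − 50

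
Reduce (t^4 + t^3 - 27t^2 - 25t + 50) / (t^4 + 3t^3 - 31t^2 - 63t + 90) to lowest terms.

Repeated division with remainder:
  t^4 + t^3 - 27t^2 - 25t + 50 = (t^4 + 3t^3 - 31t^2 - 63t + 90) + (-2t^3 + 4t^2 + 38t - 40)
  t^4 + 3t^3 - 31t^2 - 63t + 90 = (-(1/2)t - 5/2)(-2t^3 + 4t^2 + 38t - 40) + (-2t^2 + 12t - 10)
  -2t^3 + 4t^2 + 38t - 40 = (t + 4)(-2t^2 + 12t - 10) + (0)
Last nonzero remainder: -2t^2 + 12t - 10. Dividing through by -2 gives the monic gcd t^2 - 6t + 5.
Cancel t^2 - 6t + 5 from numerator and denominator to get the reduced form.

(t^2 + 7t + 10)/(t^2 + 9t + 18)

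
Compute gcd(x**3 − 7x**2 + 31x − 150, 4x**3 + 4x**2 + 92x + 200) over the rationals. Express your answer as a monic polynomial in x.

x**2 − x + 25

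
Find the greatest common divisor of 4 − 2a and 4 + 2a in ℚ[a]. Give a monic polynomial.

Euclidean algorithm in ℚ[a]:
  −2a + 4 = (−1)(2a + 4) + (8)
  2a + 4 = ((1/4)a + 1/2)(8) + (0)
The last nonzero remainder is the constant 8, so the polynomials are coprime and gcd = 1.

1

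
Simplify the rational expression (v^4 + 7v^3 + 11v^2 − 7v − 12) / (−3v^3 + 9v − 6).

Repeated division with remainder:
  v^4 + 7v^3 + 11v^2 − 7v − 12 = (−(1/3)v − 7/3)(−3v^3 + 9v − 6) + (14v^2 + 12v − 26)
  −3v^3 + 9v − 6 = (−(3/14)v + 9/49)(14v^2 + 12v − 26) + ((60/49)v − 60/49)
  14v^2 + 12v − 26 = ((343/30)v + 637/30)((60/49)v − 60/49) + (0)
Last nonzero remainder: (60/49)v − 60/49. Dividing through by 60/49 gives the monic gcd v − 1.
Cancel v − 1 from numerator and denominator to get the reduced form.

(−v^3 − 8v^2 − 19v − 12)/(3v^2 + 3v − 6)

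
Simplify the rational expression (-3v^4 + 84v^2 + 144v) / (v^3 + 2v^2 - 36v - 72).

Repeated division with remainder:
  -3v^4 + 84v^2 + 144v = (-3v + 6)(v^3 + 2v^2 - 36v - 72) + (-36v^2 + 144v + 432)
  v^3 + 2v^2 - 36v - 72 = (-(1/36)v - 1/6)(-36v^2 + 144v + 432) + (0)
Last nonzero remainder: -36v^2 + 144v + 432. Dividing through by -36 gives the monic gcd v^2 - 4v - 12.
Cancel v^2 - 4v - 12 from numerator and denominator to get the reduced form.

(-3v^2 - 12v)/(v + 6)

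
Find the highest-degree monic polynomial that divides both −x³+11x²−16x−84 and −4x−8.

x+2

By polynomial division,
  −x³+11x²−16x−84 = ((1/4)x²−(13/4)x+21/2)(−4x−8) + (0)
Last nonzero remainder: −4x−8. Dividing through by −4 gives the monic gcd x+2.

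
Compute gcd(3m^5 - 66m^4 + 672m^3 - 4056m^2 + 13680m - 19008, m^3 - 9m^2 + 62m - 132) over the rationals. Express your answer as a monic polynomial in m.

Apply the Euclidean algorithm:
  3m^5 - 66m^4 + 672m^3 - 4056m^2 + 13680m - 19008 = (3m^2 - 39m + 135)(m^3 - 9m^2 + 62m - 132) + (-27m^2 + 162m - 1188)
  m^3 - 9m^2 + 62m - 132 = (-(1/27)m + 1/9)(-27m^2 + 162m - 1188) + (0)
Last nonzero remainder: -27m^2 + 162m - 1188. Dividing through by -27 gives the monic gcd m^2 - 6m + 44.

m^2 - 6m + 44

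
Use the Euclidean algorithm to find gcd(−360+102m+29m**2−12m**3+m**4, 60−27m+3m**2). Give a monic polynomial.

20−9m+m**2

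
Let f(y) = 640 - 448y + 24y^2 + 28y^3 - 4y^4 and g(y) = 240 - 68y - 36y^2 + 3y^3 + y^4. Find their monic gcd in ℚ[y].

40 - 18y - 3y^2 + y^3

Euclidean algorithm in ℚ[y]:
  -4y^4 + 28y^3 + 24y^2 - 448y + 640 = (-4)(y^4 + 3y^3 - 36y^2 - 68y + 240) + (40y^3 - 120y^2 - 720y + 1600)
  y^4 + 3y^3 - 36y^2 - 68y + 240 = ((1/40)y + 3/20)(40y^3 - 120y^2 - 720y + 1600) + (0)
Last nonzero remainder: 40y^3 - 120y^2 - 720y + 1600. Dividing through by 40 gives the monic gcd y^3 - 3y^2 - 18y + 40.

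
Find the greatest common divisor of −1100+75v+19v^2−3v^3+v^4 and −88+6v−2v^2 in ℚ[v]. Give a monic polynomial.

By polynomial division,
  v^4−3v^3+19v^2+75v−1100 = (−(1/2)v^2+25/2)(−2v^2+6v−88) + (0)
Last nonzero remainder: −2v^2+6v−88. Dividing through by −2 gives the monic gcd v^2−3v+44.

44−3v+v^2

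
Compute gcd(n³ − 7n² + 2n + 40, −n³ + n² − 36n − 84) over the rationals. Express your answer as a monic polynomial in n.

By polynomial division,
  n³ − 7n² + 2n + 40 = (−1)(−n³ + n² − 36n − 84) + (−6n² − 34n − 44)
  −n³ + n² − 36n − 84 = ((1/6)n − 10/9)(−6n² − 34n − 44) + (−(598/9)n − 1196/9)
  −6n² − 34n − 44 = ((27/299)n + 99/299)(−(598/9)n − 1196/9) + (0)
Last nonzero remainder: −(598/9)n − 1196/9. Dividing through by −598/9 gives the monic gcd n + 2.

n + 2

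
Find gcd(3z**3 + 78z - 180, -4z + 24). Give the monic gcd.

1

Euclidean algorithm in ℚ[z]:
  3z**3 + 78z - 180 = (-(3/4)z**2 - (9/2)z - 93/2)(-4z + 24) + (936)
  -4z + 24 = (-(1/234)z + 1/39)(936) + (0)
The last nonzero remainder is the constant 936, so the polynomials are coprime and gcd = 1.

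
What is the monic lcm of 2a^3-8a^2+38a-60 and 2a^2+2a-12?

Repeated division with remainder:
  2a^3-8a^2+38a-60 = (a-5)(2a^2+2a-12) + (60a-120)
  2a^2+2a-12 = ((1/30)a+1/10)(60a-120) + (0)
Last nonzero remainder: 60a-120. Dividing through by 60 gives the monic gcd a-2.
Then lcm(f, g) = f·g / gcd(f, g); expanding and making the result monic gives the answer.

a^4-a^3+7a^2+27a-90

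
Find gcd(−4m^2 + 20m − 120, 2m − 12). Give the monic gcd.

1

By polynomial division,
  −4m^2 + 20m − 120 = (−2m − 2)(2m − 12) + (−144)
  2m − 12 = (−(1/72)m + 1/12)(−144) + (0)
The last nonzero remainder is the constant −144, so the polynomials are coprime and gcd = 1.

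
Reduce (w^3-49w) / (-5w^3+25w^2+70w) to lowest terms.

Euclidean algorithm in ℚ[w]:
  w^3-49w = (-1/5)(-5w^3+25w^2+70w) + (5w^2-35w)
  -5w^3+25w^2+70w = (-w-2)(5w^2-35w) + (0)
Last nonzero remainder: 5w^2-35w. Dividing through by 5 gives the monic gcd w^2-7w.
Cancel w^2-7w from numerator and denominator to get the reduced form.

(-w-7)/(5w+10)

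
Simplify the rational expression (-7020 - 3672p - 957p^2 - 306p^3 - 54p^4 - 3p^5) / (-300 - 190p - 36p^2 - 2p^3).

Apply the Euclidean algorithm:
  -3p^5 - 54p^4 - 306p^3 - 957p^2 - 3672p - 7020 = ((3/2)p^2 + 21/2)(-2p^3 - 36p^2 - 190p - 300) + (-129p^2 - 1677p - 3870)
  -2p^3 - 36p^2 - 190p - 300 = ((2/129)p + 10/129)(-129p^2 - 1677p - 3870) + (0)
Last nonzero remainder: -129p^2 - 1677p - 3870. Dividing through by -129 gives the monic gcd p^2 + 13p + 30.
Cancel p^2 + 13p + 30 from numerator and denominator to get the reduced form.

(234 + 21p + 15p^2 + 3p^3)/(10 + 2p)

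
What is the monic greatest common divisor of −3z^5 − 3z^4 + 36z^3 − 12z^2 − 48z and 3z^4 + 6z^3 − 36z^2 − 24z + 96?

z^3 − 12z + 16

Apply the Euclidean algorithm:
  −3z^5 − 3z^4 + 36z^3 − 12z^2 − 48z = (−z + 1)(3z^4 + 6z^3 − 36z^2 − 24z + 96) + (−6z^3 + 72z − 96)
  3z^4 + 6z^3 − 36z^2 − 24z + 96 = (−(1/2)z − 1)(−6z^3 + 72z − 96) + (0)
Last nonzero remainder: −6z^3 + 72z − 96. Dividing through by −6 gives the monic gcd z^3 − 12z + 16.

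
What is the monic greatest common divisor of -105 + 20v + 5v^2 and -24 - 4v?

By polynomial division,
  5v^2 + 20v - 105 = (-(5/4)v + 5/2)(-4v - 24) + (-45)
  -4v - 24 = ((4/45)v + 8/15)(-45) + (0)
The last nonzero remainder is the constant -45, so the polynomials are coprime and gcd = 1.

1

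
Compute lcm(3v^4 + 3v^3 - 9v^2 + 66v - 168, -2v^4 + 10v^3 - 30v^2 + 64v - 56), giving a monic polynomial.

By polynomial division,
  3v^4 + 3v^3 - 9v^2 + 66v - 168 = (-3/2)(-2v^4 + 10v^3 - 30v^2 + 64v - 56) + (18v^3 - 54v^2 + 162v - 252)
  -2v^4 + 10v^3 - 30v^2 + 64v - 56 = (-(1/9)v + 2/9)(18v^3 - 54v^2 + 162v - 252) + (0)
Last nonzero remainder: 18v^3 - 54v^2 + 162v - 252. Dividing through by 18 gives the monic gcd v^3 - 3v^2 + 9v - 14.
Then lcm(f, g) = f·g / gcd(f, g); expanding and making the result monic gives the answer.

v^5 - v^4 - 5v^3 + 28v^2 - 100v + 112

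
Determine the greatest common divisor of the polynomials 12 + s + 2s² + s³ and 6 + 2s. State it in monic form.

Euclidean algorithm in ℚ[s]:
  s³ + 2s² + s + 12 = ((1/2)s² - (1/2)s + 2)(2s + 6) + (0)
Last nonzero remainder: 2s + 6. Dividing through by 2 gives the monic gcd s + 3.

3 + s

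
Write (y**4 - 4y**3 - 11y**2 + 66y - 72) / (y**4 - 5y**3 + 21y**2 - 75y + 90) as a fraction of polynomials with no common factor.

Repeated division with remainder:
  y**4 - 4y**3 - 11y**2 + 66y - 72 = (y**4 - 5y**3 + 21y**2 - 75y + 90) + (y**3 - 32y**2 + 141y - 162)
  y**4 - 5y**3 + 21y**2 - 75y + 90 = (y + 27)(y**3 - 32y**2 + 141y - 162) + (744y**2 - 3720y + 4464)
  y**3 - 32y**2 + 141y - 162 = ((1/744)y - 9/248)(744y**2 - 3720y + 4464) + (0)
Last nonzero remainder: 744y**2 - 3720y + 4464. Dividing through by 744 gives the monic gcd y**2 - 5y + 6.
Cancel y**2 - 5y + 6 from numerator and denominator to get the reduced form.

(y**2 + y - 12)/(y**2 + 15)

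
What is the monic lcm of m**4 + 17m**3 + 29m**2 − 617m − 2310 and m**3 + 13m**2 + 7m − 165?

m**5 + 14m**4 − 22m**3 − 704m**2 − 459m + 6930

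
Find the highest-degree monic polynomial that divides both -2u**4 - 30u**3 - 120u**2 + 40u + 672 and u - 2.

u - 2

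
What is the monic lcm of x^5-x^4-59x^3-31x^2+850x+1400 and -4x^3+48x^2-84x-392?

x^6-8x^5-52x^4+382x^3+1067x^2-4550x-9800

Euclidean algorithm in ℚ[x]:
  x^5-x^4-59x^3-31x^2+850x+1400 = (-(1/4)x^2-(11/4)x-13)(-4x^3+48x^2-84x-392) + (264x^2-1320x-3696)
  -4x^3+48x^2-84x-392 = (-(1/66)x+7/66)(264x^2-1320x-3696) + (0)
Last nonzero remainder: 264x^2-1320x-3696. Dividing through by 264 gives the monic gcd x^2-5x-14.
Then lcm(f, g) = f·g / gcd(f, g); expanding and making the result monic gives the answer.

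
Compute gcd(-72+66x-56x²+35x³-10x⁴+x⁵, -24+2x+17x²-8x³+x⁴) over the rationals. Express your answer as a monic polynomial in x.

12-7x+x²

Repeated division with remainder:
  x⁵-10x⁴+35x³-56x²+66x-72 = (x-2)(x⁴-8x³+17x²+2x-24) + (2x³-24x²+94x-120)
  x⁴-8x³+17x²+2x-24 = ((1/2)x+2)(2x³-24x²+94x-120) + (18x²-126x+216)
  2x³-24x²+94x-120 = ((1/9)x-5/9)(18x²-126x+216) + (0)
Last nonzero remainder: 18x²-126x+216. Dividing through by 18 gives the monic gcd x²-7x+12.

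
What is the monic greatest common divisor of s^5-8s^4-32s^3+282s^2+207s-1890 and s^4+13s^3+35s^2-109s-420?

s^2+2s-15

By polynomial division,
  s^5-8s^4-32s^3+282s^2+207s-1890 = (s-21)(s^4+13s^3+35s^2-109s-420) + (206s^3+1126s^2-1662s-10710)
  s^4+13s^3+35s^2-109s-420 = ((1/206)s+388/10609)(206s^3+1126s^2-1662s-10710) + ((20020/10609)s^2+(40040/10609)s-300300/10609)
  206s^3+1126s^2-1662s-10710 = ((1092727/10010)s+541059/1430)((20020/10609)s^2+(40040/10609)s-300300/10609) + (0)
Last nonzero remainder: (20020/10609)s^2+(40040/10609)s-300300/10609. Dividing through by 20020/10609 gives the monic gcd s^2+2s-15.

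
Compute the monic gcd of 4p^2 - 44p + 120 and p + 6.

1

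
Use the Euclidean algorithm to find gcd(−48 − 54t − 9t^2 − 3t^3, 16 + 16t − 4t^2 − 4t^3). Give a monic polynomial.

1 + t

By polynomial division,
  −3t^3 − 9t^2 − 54t − 48 = (3/4)(−4t^3 − 4t^2 + 16t + 16) + (−6t^2 − 66t − 60)
  −4t^3 − 4t^2 + 16t + 16 = ((2/3)t − 20/3)(−6t^2 − 66t − 60) + (−384t − 384)
  −6t^2 − 66t − 60 = ((1/64)t + 5/32)(−384t − 384) + (0)
Last nonzero remainder: −384t − 384. Dividing through by −384 gives the monic gcd t + 1.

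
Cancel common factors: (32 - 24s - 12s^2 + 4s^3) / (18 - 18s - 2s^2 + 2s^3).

(-16 - 4s + 2s^2)/(-9 + s^2)

By polynomial division,
  4s^3 - 12s^2 - 24s + 32 = (2)(2s^3 - 2s^2 - 18s + 18) + (-8s^2 + 12s - 4)
  2s^3 - 2s^2 - 18s + 18 = (-(1/4)s - 1/8)(-8s^2 + 12s - 4) + (-(35/2)s + 35/2)
  -8s^2 + 12s - 4 = ((16/35)s - 8/35)(-(35/2)s + 35/2) + (0)
Last nonzero remainder: -(35/2)s + 35/2. Dividing through by -35/2 gives the monic gcd s - 1.
Cancel s - 1 from numerator and denominator to get the reduced form.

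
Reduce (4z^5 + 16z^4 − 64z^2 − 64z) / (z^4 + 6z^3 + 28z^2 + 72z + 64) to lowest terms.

(4z^3 − 16z)/(z^2 + 2z + 16)

Repeated division with remainder:
  4z^5 + 16z^4 − 64z^2 − 64z = (4z − 8)(z^4 + 6z^3 + 28z^2 + 72z + 64) + (−64z^3 − 128z^2 + 256z + 512)
  z^4 + 6z^3 + 28z^2 + 72z + 64 = (−(1/64)z − 1/16)(−64z^3 − 128z^2 + 256z + 512) + (24z^2 + 96z + 96)
  −64z^3 − 128z^2 + 256z + 512 = (−(8/3)z + 16/3)(24z^2 + 96z + 96) + (0)
Last nonzero remainder: 24z^2 + 96z + 96. Dividing through by 24 gives the monic gcd z^2 + 4z + 4.
Cancel z^2 + 4z + 4 from numerator and denominator to get the reduced form.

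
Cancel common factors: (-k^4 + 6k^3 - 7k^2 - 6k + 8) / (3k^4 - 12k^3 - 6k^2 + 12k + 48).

Euclidean algorithm in ℚ[k]:
  -k^4 + 6k^3 - 7k^2 - 6k + 8 = (-1/3)(3k^4 - 12k^3 - 6k^2 + 12k + 48) + (2k^3 - 9k^2 - 2k + 24)
  3k^4 - 12k^3 - 6k^2 + 12k + 48 = ((3/2)k + 3/4)(2k^3 - 9k^2 - 2k + 24) + ((15/4)k^2 - (45/2)k + 30)
  2k^3 - 9k^2 - 2k + 24 = ((8/15)k + 4/5)((15/4)k^2 - (45/2)k + 30) + (0)
Last nonzero remainder: (15/4)k^2 - (45/2)k + 30. Dividing through by 15/4 gives the monic gcd k^2 - 6k + 8.
Cancel k^2 - 6k + 8 from numerator and denominator to get the reduced form.

(-k^2 + 1)/(3k^2 + 6k + 6)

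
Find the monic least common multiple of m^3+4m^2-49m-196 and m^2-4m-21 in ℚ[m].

m^4+7m^3-37m^2-343m-588

By polynomial division,
  m^3+4m^2-49m-196 = (m+8)(m^2-4m-21) + (4m-28)
  m^2-4m-21 = ((1/4)m+3/4)(4m-28) + (0)
Last nonzero remainder: 4m-28. Dividing through by 4 gives the monic gcd m-7.
Then lcm(f, g) = f·g / gcd(f, g); expanding and making the result monic gives the answer.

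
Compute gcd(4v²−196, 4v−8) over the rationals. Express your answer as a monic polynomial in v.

By polynomial division,
  4v²−196 = (v+2)(4v−8) + (−180)
  4v−8 = (−(1/45)v+2/45)(−180) + (0)
The last nonzero remainder is the constant −180, so the polynomials are coprime and gcd = 1.

1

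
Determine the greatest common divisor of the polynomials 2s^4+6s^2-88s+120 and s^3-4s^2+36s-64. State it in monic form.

Repeated division with remainder:
  2s^4+6s^2-88s+120 = (2s+8)(s^3-4s^2+36s-64) + (-34s^2-248s+632)
  s^3-4s^2+36s-64 = (-(1/34)s+96/289)(-34s^2-248s+632) + ((39584/289)s-79168/289)
  -34s^2-248s+632 = (-(4913/19792)s-22831/9896)((39584/289)s-79168/289) + (0)
Last nonzero remainder: (39584/289)s-79168/289. Dividing through by 39584/289 gives the monic gcd s-2.

s-2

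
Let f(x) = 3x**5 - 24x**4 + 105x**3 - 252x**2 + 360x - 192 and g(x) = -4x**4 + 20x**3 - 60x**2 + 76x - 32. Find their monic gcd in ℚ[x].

x**3 - 4x**2 + 11x - 8

Euclidean algorithm in ℚ[x]:
  3x**5 - 24x**4 + 105x**3 - 252x**2 + 360x - 192 = (-(3/4)x + 9/4)(-4x**4 + 20x**3 - 60x**2 + 76x - 32) + (15x**3 - 60x**2 + 165x - 120)
  -4x**4 + 20x**3 - 60x**2 + 76x - 32 = (-(4/15)x + 4/15)(15x**3 - 60x**2 + 165x - 120) + (0)
Last nonzero remainder: 15x**3 - 60x**2 + 165x - 120. Dividing through by 15 gives the monic gcd x**3 - 4x**2 + 11x - 8.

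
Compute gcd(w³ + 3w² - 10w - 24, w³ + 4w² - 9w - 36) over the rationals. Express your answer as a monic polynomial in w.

w² + w - 12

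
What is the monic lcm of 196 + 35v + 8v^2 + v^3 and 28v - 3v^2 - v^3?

-784v + 56v^2 + 3v^3 + 4v^4 + v^5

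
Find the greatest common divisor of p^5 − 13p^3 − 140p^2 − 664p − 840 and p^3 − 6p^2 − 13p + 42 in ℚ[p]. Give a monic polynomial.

By polynomial division,
  p^5 − 13p^3 − 140p^2 − 664p − 840 = (p^2 + 6p + 36)(p^3 − 6p^2 − 13p + 42) + (112p^2 − 448p − 2352)
  p^3 − 6p^2 − 13p + 42 = ((1/112)p − 1/56)(112p^2 − 448p − 2352) + (0)
Last nonzero remainder: 112p^2 − 448p − 2352. Dividing through by 112 gives the monic gcd p^2 − 4p − 21.

p^2 − 4p − 21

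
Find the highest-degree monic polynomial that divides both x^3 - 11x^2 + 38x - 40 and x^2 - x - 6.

1

By polynomial division,
  x^3 - 11x^2 + 38x - 40 = (x - 10)(x^2 - x - 6) + (34x - 100)
  x^2 - x - 6 = ((1/34)x + 33/578)(34x - 100) + (-84/289)
  34x - 100 = (-(4913/42)x + 7225/21)(-84/289) + (0)
The last nonzero remainder is the constant -84/289, so the polynomials are coprime and gcd = 1.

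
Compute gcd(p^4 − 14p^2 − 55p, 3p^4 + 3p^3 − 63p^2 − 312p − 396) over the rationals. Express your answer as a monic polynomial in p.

Repeated division with remainder:
  p^4 − 14p^2 − 55p = (1/3)(3p^4 + 3p^3 − 63p^2 − 312p − 396) + (−p^3 + 7p^2 + 49p + 132)
  3p^4 + 3p^3 − 63p^2 − 312p − 396 = (−3p − 24)(−p^3 + 7p^2 + 49p + 132) + (252p^2 + 1260p + 2772)
  −p^3 + 7p^2 + 49p + 132 = (−(1/252)p + 1/21)(252p^2 + 1260p + 2772) + (0)
Last nonzero remainder: 252p^2 + 1260p + 2772. Dividing through by 252 gives the monic gcd p^2 + 5p + 11.

p^2 + 5p + 11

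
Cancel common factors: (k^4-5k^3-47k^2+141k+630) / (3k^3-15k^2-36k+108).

(k^2-2k-35)/(3k-6)

Repeated division with remainder:
  k^4-5k^3-47k^2+141k+630 = ((1/3)k)(3k^3-15k^2-36k+108) + (-35k^2+105k+630)
  3k^3-15k^2-36k+108 = (-(3/35)k+6/35)(-35k^2+105k+630) + (0)
Last nonzero remainder: -35k^2+105k+630. Dividing through by -35 gives the monic gcd k^2-3k-18.
Cancel k^2-3k-18 from numerator and denominator to get the reduced form.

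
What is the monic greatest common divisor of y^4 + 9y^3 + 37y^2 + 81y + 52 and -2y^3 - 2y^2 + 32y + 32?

By polynomial division,
  y^4 + 9y^3 + 37y^2 + 81y + 52 = (-(1/2)y - 4)(-2y^3 - 2y^2 + 32y + 32) + (45y^2 + 225y + 180)
  -2y^3 - 2y^2 + 32y + 32 = (-(2/45)y + 8/45)(45y^2 + 225y + 180) + (0)
Last nonzero remainder: 45y^2 + 225y + 180. Dividing through by 45 gives the monic gcd y^2 + 5y + 4.

y^2 + 5y + 4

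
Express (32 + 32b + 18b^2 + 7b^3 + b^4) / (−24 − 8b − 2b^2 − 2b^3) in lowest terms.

Repeated division with remainder:
  b^4 + 7b^3 + 18b^2 + 32b + 32 = (−(1/2)b − 3)(−2b^3 − 2b^2 − 8b − 24) + (8b^2 − 4b − 40)
  −2b^3 − 2b^2 − 8b − 24 = (−(1/4)b − 3/8)(8b^2 − 4b − 40) + (−(39/2)b − 39)
  8b^2 − 4b − 40 = (−(16/39)b + 40/39)(−(39/2)b − 39) + (0)
Last nonzero remainder: −(39/2)b − 39. Dividing through by −39/2 gives the monic gcd b + 2.
Cancel b + 2 from numerator and denominator to get the reduced form.

(−16 − 8b − 5b^2 − b^3)/(12 − 2b + 2b^2)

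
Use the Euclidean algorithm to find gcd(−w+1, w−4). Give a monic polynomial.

Repeated division with remainder:
  −w+1 = (−1)(w−4) + (−3)
  w−4 = (−(1/3)w+4/3)(−3) + (0)
The last nonzero remainder is the constant −3, so the polynomials are coprime and gcd = 1.

1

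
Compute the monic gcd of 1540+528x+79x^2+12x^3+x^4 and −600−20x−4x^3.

5+x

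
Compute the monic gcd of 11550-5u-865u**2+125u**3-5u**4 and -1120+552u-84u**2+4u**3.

70-17u+u**2

By polynomial division,
  -5u**4+125u**3-865u**2-5u+11550 = (-(5/4)u+5)(4u**3-84u**2+552u-1120) + (245u**2-4165u+17150)
  4u**3-84u**2+552u-1120 = ((4/245)u-16/245)(245u**2-4165u+17150) + (0)
Last nonzero remainder: 245u**2-4165u+17150. Dividing through by 245 gives the monic gcd u**2-17u+70.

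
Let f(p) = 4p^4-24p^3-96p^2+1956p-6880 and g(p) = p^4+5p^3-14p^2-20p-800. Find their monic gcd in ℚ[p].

By polynomial division,
  4p^4-24p^3-96p^2+1956p-6880 = (4)(p^4+5p^3-14p^2-20p-800) + (-44p^3-40p^2+2036p-3680)
  p^4+5p^3-14p^2-20p-800 = (-(1/44)p-45/484)(-44p^3-40p^2+2036p-3680) + ((3455/121)p^2+(10365/121)p-138200/121)
  -44p^3-40p^2+2036p-3680 = (-(5324/3455)p+11132/3455)((3455/121)p^2+(10365/121)p-138200/121) + (0)
Last nonzero remainder: (3455/121)p^2+(10365/121)p-138200/121. Dividing through by 3455/121 gives the monic gcd p^2+3p-40.

p^2+3p-40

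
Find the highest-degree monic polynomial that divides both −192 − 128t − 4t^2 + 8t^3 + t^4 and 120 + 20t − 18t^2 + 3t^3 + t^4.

12 + 8t + t^2

Repeated division with remainder:
  t^4 + 8t^3 − 4t^2 − 128t − 192 = (t^4 + 3t^3 − 18t^2 + 20t + 120) + (5t^3 + 14t^2 − 148t − 312)
  t^4 + 3t^3 − 18t^2 + 20t + 120 = ((1/5)t + 1/25)(5t^3 + 14t^2 − 148t − 312) + ((276/25)t^2 + (2208/25)t + 3312/25)
  5t^3 + 14t^2 − 148t − 312 = ((125/276)t − 325/138)((276/25)t^2 + (2208/25)t + 3312/25) + (0)
Last nonzero remainder: (276/25)t^2 + (2208/25)t + 3312/25. Dividing through by 276/25 gives the monic gcd t^2 + 8t + 12.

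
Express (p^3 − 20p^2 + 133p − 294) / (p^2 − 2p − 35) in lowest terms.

(p^2 − 13p + 42)/(p + 5)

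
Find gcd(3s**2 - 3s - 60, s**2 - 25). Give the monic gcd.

s - 5

Euclidean algorithm in ℚ[s]:
  3s**2 - 3s - 60 = (3)(s**2 - 25) + (-3s + 15)
  s**2 - 25 = (-(1/3)s - 5/3)(-3s + 15) + (0)
Last nonzero remainder: -3s + 15. Dividing through by -3 gives the monic gcd s - 5.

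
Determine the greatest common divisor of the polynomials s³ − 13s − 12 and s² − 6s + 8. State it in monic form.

Repeated division with remainder:
  s³ − 13s − 12 = (s + 6)(s² − 6s + 8) + (15s − 60)
  s² − 6s + 8 = ((1/15)s − 2/15)(15s − 60) + (0)
Last nonzero remainder: 15s − 60. Dividing through by 15 gives the monic gcd s − 4.

s − 4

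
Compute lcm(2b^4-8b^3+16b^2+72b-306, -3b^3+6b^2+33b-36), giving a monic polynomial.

b^6-9b^5+32b^4-20b^3-301b^2+909b-612

By polynomial division,
  2b^4-8b^3+16b^2+72b-306 = (-(2/3)b+4/3)(-3b^3+6b^2+33b-36) + (30b^2+4b-258)
  -3b^3+6b^2+33b-36 = (-(1/10)b+16/75)(30b^2+4b-258) + ((476/75)b+476/25)
  30b^2+4b-258 = ((1125/238)b-3225/238)((476/75)b+476/25) + (0)
Last nonzero remainder: (476/75)b+476/25. Dividing through by 476/75 gives the monic gcd b+3.
Then lcm(f, g) = f·g / gcd(f, g); expanding and making the result monic gives the answer.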